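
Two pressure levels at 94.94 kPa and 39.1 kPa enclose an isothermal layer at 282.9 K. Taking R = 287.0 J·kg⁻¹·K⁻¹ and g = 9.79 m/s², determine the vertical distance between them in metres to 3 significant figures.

Δz ≈ 7360 m

Hypsometric equation: Δz = (R T̄/g) ln(P₁/P₂).
R T̄/g = 287.0 × 282.9 / 9.79 = 8293.4 m.
ln(94.94/39.1) = ln(2.4281) = 0.88711.
Δz = 8293.4 × 0.88711 = 7357.2 m.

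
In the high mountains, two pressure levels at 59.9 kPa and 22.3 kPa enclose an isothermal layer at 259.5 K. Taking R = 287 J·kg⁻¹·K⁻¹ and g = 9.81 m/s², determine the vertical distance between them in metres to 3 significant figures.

Δz ≈ 7500 m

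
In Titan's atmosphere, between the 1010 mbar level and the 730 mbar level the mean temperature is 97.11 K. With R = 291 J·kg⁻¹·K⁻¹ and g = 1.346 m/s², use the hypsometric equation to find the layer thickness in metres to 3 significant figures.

Hypsometric equation: Δz = (R T̄/g) ln(P₁/P₂).
R T̄/g = 291 × 97.11 / 1.346 = 20995 m.
ln(1010/730) = ln(1.3836) = 0.32469.
Δz = 20995 × 0.32469 = 6816.9 m.

Δz ≈ 6820 m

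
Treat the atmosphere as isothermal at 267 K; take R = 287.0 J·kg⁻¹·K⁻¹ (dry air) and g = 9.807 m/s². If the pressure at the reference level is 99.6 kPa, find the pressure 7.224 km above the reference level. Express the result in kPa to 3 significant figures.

Scale height: H = RT/g = 287.0 × 267 / 9.807 = 7813.7 m.
Barometric formula: P = P₀ exp(−z/H).
z/H = 7224.0/7813.7 = 0.92453; exp(−0.92453) = 0.39672.
P = 99.6 × 0.39672 = 39.513 kPa.

P ≈ 39.5 kPa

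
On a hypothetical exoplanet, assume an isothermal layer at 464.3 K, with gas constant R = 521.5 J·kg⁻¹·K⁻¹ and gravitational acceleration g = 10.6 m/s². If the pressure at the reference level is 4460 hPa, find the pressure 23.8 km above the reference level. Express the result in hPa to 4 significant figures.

Scale height: H = RT/g = 521.5 × 464.3 / 10.6 = 22843 m.
Barometric formula: P = P₀ exp(−z/H).
z/H = 23800/22843 = 1.0419; exp(−1.0419) = 0.35278.
P = 4460 × 0.35278 = 1573.4 hPa.

P ≈ 1573 hPa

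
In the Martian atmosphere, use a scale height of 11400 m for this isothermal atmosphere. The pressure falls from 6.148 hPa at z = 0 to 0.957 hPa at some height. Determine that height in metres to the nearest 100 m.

z ≈ 21200 m

Invert the barometric formula: z = H ln(P₀/P).
P₀/P = 6.148/0.957 = 6.4242; ln(6.4242) = 1.8601.
z = 11400 × 1.8601 = 21205 m.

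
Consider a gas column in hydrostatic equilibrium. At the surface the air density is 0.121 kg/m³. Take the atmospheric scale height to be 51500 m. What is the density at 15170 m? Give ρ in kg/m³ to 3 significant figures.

In an isothermal atmosphere, density decays like pressure: ρ = ρ₀ exp(−z/H).
z/H = 15170/51500 = 0.29456; exp(−0.29456) = 0.74486.
ρ = 0.121 × 0.74486 = 0.090128 kg/m³.

ρ ≈ 0.0901 kg/m³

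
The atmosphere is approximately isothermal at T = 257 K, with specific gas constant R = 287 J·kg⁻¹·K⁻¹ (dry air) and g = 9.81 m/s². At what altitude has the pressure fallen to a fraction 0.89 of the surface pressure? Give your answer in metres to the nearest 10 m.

z ≈ 880 m

Scale height: H = RT/g = 287 × 257 / 9.81 = 7518.8 m.
Set P/P₀ = exp(−z/H) = 0.89, so z = −H ln(0.89).
−ln(0.89) = 0.11653; z = 7518.8 × 0.11653 = 876.17 m.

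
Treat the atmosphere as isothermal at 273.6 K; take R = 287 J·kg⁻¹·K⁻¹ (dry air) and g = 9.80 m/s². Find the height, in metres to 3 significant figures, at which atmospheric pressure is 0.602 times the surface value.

z ≈ 4070 m

Scale height: H = RT/g = 287 × 273.6 / 9.80 = 8012.6 m.
Set P/P₀ = exp(−z/H) = 0.602, so z = −H ln(0.602).
−ln(0.602) = 0.50750; z = 8012.6 × 0.50750 = 4066.4 m.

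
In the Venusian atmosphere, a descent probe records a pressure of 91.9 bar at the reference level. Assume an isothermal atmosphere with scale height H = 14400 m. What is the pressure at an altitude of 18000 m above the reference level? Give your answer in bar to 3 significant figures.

Barometric formula: P = P₀ exp(−z/H).
z/H = 18000/14400 = 1.2500; exp(−1.2500) = 0.28650.
P = 91.9 × 0.28650 = 26.329 bar.

P ≈ 26.3 bar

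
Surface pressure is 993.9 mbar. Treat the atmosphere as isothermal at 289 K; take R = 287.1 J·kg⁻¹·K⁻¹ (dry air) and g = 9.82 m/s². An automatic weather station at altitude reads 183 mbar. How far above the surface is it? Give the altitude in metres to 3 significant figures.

z ≈ 14300 m

Scale height: H = RT/g = 287.1 × 289 / 9.82 = 8449.3 m.
Invert the barometric formula: z = H ln(P₀/P).
P₀/P = 993.9/183 = 5.4311; ln(5.4311) = 1.6921.
z = 8449.3 × 1.6921 = 14297 m.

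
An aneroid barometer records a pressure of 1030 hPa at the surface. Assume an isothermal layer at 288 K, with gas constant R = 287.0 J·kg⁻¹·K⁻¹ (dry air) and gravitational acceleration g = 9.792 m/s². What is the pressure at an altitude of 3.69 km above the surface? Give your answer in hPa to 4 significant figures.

P ≈ 665.3 hPa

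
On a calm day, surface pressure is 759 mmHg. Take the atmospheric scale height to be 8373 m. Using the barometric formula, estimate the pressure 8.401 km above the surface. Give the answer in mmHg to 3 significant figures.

P ≈ 278 mmHg

Barometric formula: P = P₀ exp(−z/H).
z/H = 8401.0/8373.0 = 1.0033; exp(−1.0033) = 0.36667.
P = 759 × 0.36667 = 278.30 mmHg.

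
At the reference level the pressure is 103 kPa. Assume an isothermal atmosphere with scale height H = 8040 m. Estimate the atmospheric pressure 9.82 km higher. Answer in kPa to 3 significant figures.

P ≈ 30.4 kPa

Barometric formula: P = P₀ exp(−z/H).
z/H = 9820.0/8040.0 = 1.2214; exp(−1.2214) = 0.29482.
P = 103 × 0.29482 = 30.366 kPa.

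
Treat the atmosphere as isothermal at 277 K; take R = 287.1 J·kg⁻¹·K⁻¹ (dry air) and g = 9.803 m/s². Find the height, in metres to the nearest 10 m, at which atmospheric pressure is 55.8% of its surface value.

Scale height: H = RT/g = 287.1 × 277 / 9.803 = 8112.5 m.
Set P/P₀ = exp(−z/H) = 0.558, so z = −H ln(0.558).
−ln(0.558) = 0.58340; z = 8112.5 × 0.58340 = 4732.8 m.

z ≈ 4730 m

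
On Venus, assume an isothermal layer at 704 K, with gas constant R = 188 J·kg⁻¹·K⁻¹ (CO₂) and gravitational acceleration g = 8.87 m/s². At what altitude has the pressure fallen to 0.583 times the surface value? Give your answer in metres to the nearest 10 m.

Scale height: H = RT/g = 188 × 704 / 8.87 = 14921 m.
Set P/P₀ = exp(−z/H) = 0.583, so z = −H ln(0.583).
−ln(0.583) = 0.53957; z = 14921 × 0.53957 = 8050.9 m.

z ≈ 8050 m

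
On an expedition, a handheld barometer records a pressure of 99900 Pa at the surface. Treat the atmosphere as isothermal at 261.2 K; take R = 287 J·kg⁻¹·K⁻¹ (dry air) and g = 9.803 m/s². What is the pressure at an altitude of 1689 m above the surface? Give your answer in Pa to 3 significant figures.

P ≈ 80100 Pa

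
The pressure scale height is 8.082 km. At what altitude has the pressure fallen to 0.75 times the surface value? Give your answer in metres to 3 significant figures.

z ≈ 2330 m

Set P/P₀ = exp(−z/H) = 0.75, so z = −H ln(0.75).
−ln(0.75) = 0.28768; z = 8082.0 × 0.28768 = 2325.0 m.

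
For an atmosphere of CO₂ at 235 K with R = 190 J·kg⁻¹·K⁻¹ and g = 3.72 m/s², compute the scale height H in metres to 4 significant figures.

H ≈ 12000 m

The scale height of an isothermal atmosphere is H = RT/g.
H = 190 × 235 / 3.72 = 44650/3.72 = 12003 m.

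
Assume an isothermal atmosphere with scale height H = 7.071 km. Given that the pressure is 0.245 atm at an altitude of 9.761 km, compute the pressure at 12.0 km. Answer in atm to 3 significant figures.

P ≈ 0.179 atm

Between two levels, P₂ = P₁ exp(−Δz/H) with Δz = z₂ − z₁.
Δz = 12000 − 9761.0 = 2239.0 m; Δz/H = 2239.0/7071.0 = 0.31665.
P₂ = 0.245 × exp(−0.31665) = 0.245 × 0.72859 = 0.17850 atm.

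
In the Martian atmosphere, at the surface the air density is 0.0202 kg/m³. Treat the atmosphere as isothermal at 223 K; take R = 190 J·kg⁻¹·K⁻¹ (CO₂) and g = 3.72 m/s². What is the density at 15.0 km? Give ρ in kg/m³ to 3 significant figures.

Scale height: H = RT/g = 190 × 223 / 3.72 = 11390 m.
In an isothermal atmosphere, density decays like pressure: ρ = ρ₀ exp(−z/H).
z/H = 15000/11390 = 1.3169; exp(−1.3169) = 0.26796.
ρ = 0.0202 × 0.26796 = 0.0054128 kg/m³.

ρ ≈ 0.00541 kg/m³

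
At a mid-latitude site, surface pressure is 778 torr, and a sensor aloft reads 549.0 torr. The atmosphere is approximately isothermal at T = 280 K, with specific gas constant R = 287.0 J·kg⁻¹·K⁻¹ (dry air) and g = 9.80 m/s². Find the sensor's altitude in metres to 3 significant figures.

z ≈ 2860 m

Scale height: H = RT/g = 287.0 × 280 / 9.80 = 8200.0 m.
Invert the barometric formula: z = H ln(P₀/P).
P₀/P = 778/549.0 = 1.4171; ln(1.4171) = 0.34861.
z = 8200.0 × 0.34861 = 2858.6 m.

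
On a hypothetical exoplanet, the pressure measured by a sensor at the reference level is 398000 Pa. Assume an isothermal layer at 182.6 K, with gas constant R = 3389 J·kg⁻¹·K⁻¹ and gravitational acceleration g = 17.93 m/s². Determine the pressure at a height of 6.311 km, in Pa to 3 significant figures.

Scale height: H = RT/g = 3389 × 182.6 / 17.93 = 34514 m.
Barometric formula: P = P₀ exp(−z/H).
z/H = 6311.0/34514 = 0.18285; exp(−0.18285) = 0.83289.
P = 398000 × 0.83289 = 331490 Pa.

P ≈ 331000 Pa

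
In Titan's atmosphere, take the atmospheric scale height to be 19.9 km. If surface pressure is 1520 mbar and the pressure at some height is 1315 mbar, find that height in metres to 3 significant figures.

Invert the barometric formula: z = H ln(P₀/P).
P₀/P = 1520/1315 = 1.1559; ln(1.1559) = 0.14488.
z = 19900 × 0.14488 = 2883.1 m.

z ≈ 2880 m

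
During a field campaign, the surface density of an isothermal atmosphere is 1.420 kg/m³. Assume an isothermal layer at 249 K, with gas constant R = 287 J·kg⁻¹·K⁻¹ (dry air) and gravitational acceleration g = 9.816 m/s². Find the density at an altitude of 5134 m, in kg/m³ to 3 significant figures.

ρ ≈ 0.701 kg/m³

Scale height: H = RT/g = 287 × 249 / 9.816 = 7280.3 m.
In an isothermal atmosphere, density decays like pressure: ρ = ρ₀ exp(−z/H).
z/H = 5134.0/7280.3 = 0.70519; exp(−0.70519) = 0.49401.
ρ = 1.420 × 0.49401 = 0.70149 kg/m³.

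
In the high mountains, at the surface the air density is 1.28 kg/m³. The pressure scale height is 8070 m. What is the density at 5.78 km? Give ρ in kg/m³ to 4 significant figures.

ρ ≈ 0.6254 kg/m³

In an isothermal atmosphere, density decays like pressure: ρ = ρ₀ exp(−z/H).
z/H = 5780.0/8070.0 = 0.71623; exp(−0.71623) = 0.48859.
ρ = 1.28 × 0.48859 = 0.62540 kg/m³.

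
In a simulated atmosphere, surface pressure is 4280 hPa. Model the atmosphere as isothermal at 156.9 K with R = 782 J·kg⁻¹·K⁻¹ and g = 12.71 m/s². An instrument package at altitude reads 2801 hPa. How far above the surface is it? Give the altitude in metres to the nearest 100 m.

z ≈ 4100 m

Scale height: H = RT/g = 782 × 156.9 / 12.71 = 9653.5 m.
Invert the barometric formula: z = H ln(P₀/P).
P₀/P = 4280/2801 = 1.5280; ln(1.5280) = 0.42396.
z = 9653.5 × 0.42396 = 4092.7 m.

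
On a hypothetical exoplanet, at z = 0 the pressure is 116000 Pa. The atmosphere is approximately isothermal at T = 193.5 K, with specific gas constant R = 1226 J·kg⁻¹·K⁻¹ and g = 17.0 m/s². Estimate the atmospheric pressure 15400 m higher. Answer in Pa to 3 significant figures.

P ≈ 38500 Pa

Scale height: H = RT/g = 1226 × 193.5 / 17.0 = 13955 m.
Barometric formula: P = P₀ exp(−z/H).
z/H = 15400/13955 = 1.1035; exp(−1.1035) = 0.33171.
P = 116000 × 0.33171 = 38478 Pa.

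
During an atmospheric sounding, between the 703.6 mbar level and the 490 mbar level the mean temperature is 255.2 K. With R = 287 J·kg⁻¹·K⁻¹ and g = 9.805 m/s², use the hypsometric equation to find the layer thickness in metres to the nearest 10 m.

Δz ≈ 2700 m

Hypsometric equation: Δz = (R T̄/g) ln(P₁/P₂).
R T̄/g = 287 × 255.2 / 9.805 = 7469.9 m.
ln(703.6/490) = ln(1.4359) = 0.36179.
Δz = 7469.9 × 0.36179 = 2702.5 m.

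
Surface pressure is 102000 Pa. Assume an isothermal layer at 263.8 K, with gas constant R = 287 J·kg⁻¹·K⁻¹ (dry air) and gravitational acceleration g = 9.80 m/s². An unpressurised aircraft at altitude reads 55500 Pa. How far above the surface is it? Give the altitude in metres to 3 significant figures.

z ≈ 4700 m

Scale height: H = RT/g = 287 × 263.8 / 9.80 = 7725.6 m.
Invert the barometric formula: z = H ln(P₀/P).
P₀/P = 102000/55500 = 1.8378; ln(1.8378) = 0.60857.
z = 7725.6 × 0.60857 = 4701.6 m.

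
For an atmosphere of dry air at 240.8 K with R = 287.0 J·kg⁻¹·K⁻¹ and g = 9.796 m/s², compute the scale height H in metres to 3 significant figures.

H ≈ 7050 m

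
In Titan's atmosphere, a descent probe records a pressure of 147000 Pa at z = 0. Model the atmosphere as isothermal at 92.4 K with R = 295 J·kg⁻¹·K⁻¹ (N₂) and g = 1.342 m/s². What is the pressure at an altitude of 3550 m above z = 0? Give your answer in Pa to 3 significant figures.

P ≈ 123000 Pa

Scale height: H = RT/g = 295 × 92.4 / 1.342 = 20311 m.
Barometric formula: P = P₀ exp(−z/H).
z/H = 3550.0/20311 = 0.17478; exp(−0.17478) = 0.83964.
P = 147000 × 0.83964 = 123430 Pa.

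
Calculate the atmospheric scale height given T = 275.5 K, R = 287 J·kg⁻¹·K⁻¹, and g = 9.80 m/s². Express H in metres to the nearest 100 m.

H ≈ 8100 m

The scale height of an isothermal atmosphere is H = RT/g.
H = 287 × 275.5 / 9.80 = 79068/9.80 = 8068.2 m.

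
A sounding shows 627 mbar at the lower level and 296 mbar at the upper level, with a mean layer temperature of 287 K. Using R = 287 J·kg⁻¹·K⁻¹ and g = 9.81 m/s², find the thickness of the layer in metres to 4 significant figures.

Δz ≈ 6302 m

Hypsometric equation: Δz = (R T̄/g) ln(P₁/P₂).
R T̄/g = 287 × 287 / 9.81 = 8396.4 m.
ln(627/296) = ln(2.1182) = 0.75057.
Δz = 8396.4 × 0.75057 = 6302.1 m.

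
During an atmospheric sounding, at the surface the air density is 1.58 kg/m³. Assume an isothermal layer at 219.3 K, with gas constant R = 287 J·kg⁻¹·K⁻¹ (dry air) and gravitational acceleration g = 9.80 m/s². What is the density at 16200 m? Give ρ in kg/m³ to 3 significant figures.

ρ ≈ 0.127 kg/m³

Scale height: H = RT/g = 287 × 219.3 / 9.80 = 6422.4 m.
In an isothermal atmosphere, density decays like pressure: ρ = ρ₀ exp(−z/H).
z/H = 16200/6422.4 = 2.5224; exp(−2.5224) = 0.080267.
ρ = 1.58 × 0.080267 = 0.12682 kg/m³.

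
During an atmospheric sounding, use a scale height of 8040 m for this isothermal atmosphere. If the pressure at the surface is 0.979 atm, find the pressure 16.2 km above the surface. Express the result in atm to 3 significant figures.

Barometric formula: P = P₀ exp(−z/H).
z/H = 16200/8040.0 = 2.0149; exp(−2.0149) = 0.13333.
P = 0.979 × 0.13333 = 0.13053 atm.

P ≈ 0.131 atm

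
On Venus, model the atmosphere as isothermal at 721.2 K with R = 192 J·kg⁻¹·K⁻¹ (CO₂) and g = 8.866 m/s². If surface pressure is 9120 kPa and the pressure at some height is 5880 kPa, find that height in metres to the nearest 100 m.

Scale height: H = RT/g = 192 × 721.2 / 8.866 = 15618 m.
Invert the barometric formula: z = H ln(P₀/P).
P₀/P = 9120/5880 = 1.5510; ln(1.5510) = 0.43890.
z = 15618 × 0.43890 = 6854.7 m.

z ≈ 6900 m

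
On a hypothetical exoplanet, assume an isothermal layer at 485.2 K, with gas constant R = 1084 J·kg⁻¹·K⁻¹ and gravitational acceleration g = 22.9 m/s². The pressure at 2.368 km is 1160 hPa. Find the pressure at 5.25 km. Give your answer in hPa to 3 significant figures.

Scale height: H = RT/g = 1084 × 485.2 / 22.9 = 22968 m.
Between two levels, P₂ = P₁ exp(−Δz/H) with Δz = z₂ − z₁.
Δz = 5250.0 − 2368.0 = 2882.0 m; Δz/H = 2882.0/22968 = 0.12548.
P₂ = 1160 × exp(−0.12548) = 1160 × 0.88207 = 1023.2 hPa.

P ≈ 1020 hPa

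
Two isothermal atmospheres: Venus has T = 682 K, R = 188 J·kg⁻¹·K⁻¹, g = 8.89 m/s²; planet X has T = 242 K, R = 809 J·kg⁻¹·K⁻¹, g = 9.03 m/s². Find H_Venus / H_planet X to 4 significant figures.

H_Venus/H_planet X ≈ 0.6652

H = RT/g for each body.
H_Venus = 188 × 682 / 8.89 = 14422 m.
H_planet X = 809 × 242 / 9.03 = 21681 m.
H_Venus/H_planet X = 14422/21681 = 0.66519.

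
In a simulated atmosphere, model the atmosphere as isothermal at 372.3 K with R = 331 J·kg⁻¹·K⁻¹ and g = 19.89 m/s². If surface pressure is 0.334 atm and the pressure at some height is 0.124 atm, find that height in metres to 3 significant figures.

z ≈ 6140 m

Scale height: H = RT/g = 331 × 372.3 / 19.89 = 6195.6 m.
Invert the barometric formula: z = H ln(P₀/P).
P₀/P = 0.334/0.124 = 2.6935; ln(2.6935) = 0.99084.
z = 6195.6 × 0.99084 = 6138.8 m.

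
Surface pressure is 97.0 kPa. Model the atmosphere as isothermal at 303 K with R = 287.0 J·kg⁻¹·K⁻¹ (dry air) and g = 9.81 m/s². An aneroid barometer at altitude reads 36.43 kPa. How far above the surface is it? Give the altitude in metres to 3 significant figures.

Scale height: H = RT/g = 287.0 × 303 / 9.81 = 8864.5 m.
Invert the barometric formula: z = H ln(P₀/P).
P₀/P = 97.0/36.43 = 2.6626; ln(2.6626) = 0.97930.
z = 8864.5 × 0.97930 = 8681.0 m.

z ≈ 8680 m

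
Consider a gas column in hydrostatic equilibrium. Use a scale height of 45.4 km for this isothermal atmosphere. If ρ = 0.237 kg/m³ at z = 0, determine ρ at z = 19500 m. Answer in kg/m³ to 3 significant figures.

In an isothermal atmosphere, density decays like pressure: ρ = ρ₀ exp(−z/H).
z/H = 19500/45400 = 0.42952; exp(−0.42952) = 0.65082.
ρ = 0.237 × 0.65082 = 0.15424 kg/m³.

ρ ≈ 0.154 kg/m³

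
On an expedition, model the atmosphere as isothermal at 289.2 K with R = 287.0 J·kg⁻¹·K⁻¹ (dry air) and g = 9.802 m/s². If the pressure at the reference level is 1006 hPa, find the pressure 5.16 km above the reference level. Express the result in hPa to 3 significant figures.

P ≈ 547 hPa

Scale height: H = RT/g = 287.0 × 289.2 / 9.802 = 8467.7 m.
Barometric formula: P = P₀ exp(−z/H).
z/H = 5160.0/8467.7 = 0.60937; exp(−0.60937) = 0.54369.
P = 1006 × 0.54369 = 546.95 hPa.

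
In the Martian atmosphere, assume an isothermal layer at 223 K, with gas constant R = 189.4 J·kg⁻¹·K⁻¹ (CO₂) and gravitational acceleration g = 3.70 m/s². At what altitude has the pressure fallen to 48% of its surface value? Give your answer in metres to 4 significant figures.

Scale height: H = RT/g = 189.4 × 223 / 3.70 = 11415 m.
Set P/P₀ = exp(−z/H) = 0.48, so z = −H ln(0.48).
−ln(0.48) = 0.73397; z = 11415 × 0.73397 = 8378.3 m.

z ≈ 8378 m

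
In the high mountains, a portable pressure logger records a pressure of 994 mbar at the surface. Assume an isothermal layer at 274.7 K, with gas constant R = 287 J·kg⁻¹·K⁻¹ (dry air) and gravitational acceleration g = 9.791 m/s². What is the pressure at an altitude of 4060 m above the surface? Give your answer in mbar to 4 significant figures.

P ≈ 600.4 mbar

Scale height: H = RT/g = 287 × 274.7 / 9.791 = 8052.2 m.
Barometric formula: P = P₀ exp(−z/H).
z/H = 4060.0/8052.2 = 0.50421; exp(−0.50421) = 0.60398.
P = 994 × 0.60398 = 600.36 mbar.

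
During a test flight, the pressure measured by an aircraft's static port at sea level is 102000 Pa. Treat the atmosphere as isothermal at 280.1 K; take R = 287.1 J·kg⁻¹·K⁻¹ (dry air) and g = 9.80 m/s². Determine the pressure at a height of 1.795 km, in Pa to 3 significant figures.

P ≈ 82000 Pa

Scale height: H = RT/g = 287.1 × 280.1 / 9.80 = 8205.8 m.
Barometric formula: P = P₀ exp(−z/H).
z/H = 1795.0/8205.8 = 0.21875; exp(−0.21875) = 0.80352.
P = 102000 × 0.80352 = 81959 Pa.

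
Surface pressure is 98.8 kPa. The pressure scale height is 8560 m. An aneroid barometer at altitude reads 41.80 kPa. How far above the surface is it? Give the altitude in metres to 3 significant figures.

Invert the barometric formula: z = H ln(P₀/P).
P₀/P = 98.8/41.80 = 2.3636; ln(2.3636) = 0.86019.
z = 8560.0 × 0.86019 = 7363.2 m.

z ≈ 7360 m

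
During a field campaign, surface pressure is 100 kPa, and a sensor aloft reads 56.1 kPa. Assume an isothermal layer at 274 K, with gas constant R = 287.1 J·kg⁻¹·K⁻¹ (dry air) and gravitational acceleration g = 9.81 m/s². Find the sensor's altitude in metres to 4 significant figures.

z ≈ 4635 m

Scale height: H = RT/g = 287.1 × 274 / 9.81 = 8018.9 m.
Invert the barometric formula: z = H ln(P₀/P).
P₀/P = 100/56.1 = 1.7825; ln(1.7825) = 0.57802.
z = 8018.9 × 0.57802 = 4635.1 m.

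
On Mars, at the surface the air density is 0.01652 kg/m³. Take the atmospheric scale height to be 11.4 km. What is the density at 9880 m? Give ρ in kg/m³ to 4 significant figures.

ρ ≈ 0.006944 kg/m³

In an isothermal atmosphere, density decays like pressure: ρ = ρ₀ exp(−z/H).
z/H = 9880.0/11400 = 0.86667; exp(−0.86667) = 0.42035.
ρ = 0.01652 × 0.42035 = 0.0069442 kg/m³.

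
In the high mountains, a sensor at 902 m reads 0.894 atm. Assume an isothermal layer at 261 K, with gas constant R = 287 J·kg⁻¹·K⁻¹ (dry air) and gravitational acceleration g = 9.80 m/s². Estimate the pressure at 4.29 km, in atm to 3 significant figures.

P ≈ 0.574 atm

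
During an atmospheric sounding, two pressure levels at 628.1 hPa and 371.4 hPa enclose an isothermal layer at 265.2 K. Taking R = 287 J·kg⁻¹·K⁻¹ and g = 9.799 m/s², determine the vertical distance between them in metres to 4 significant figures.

Hypsometric equation: Δz = (R T̄/g) ln(P₁/P₂).
R T̄/g = 287 × 265.2 / 9.799 = 7767.4 m.
ln(628.1/371.4) = ln(1.6912) = 0.52544.
Δz = 7767.4 × 0.52544 = 4081.3 m.

Δz ≈ 4081 m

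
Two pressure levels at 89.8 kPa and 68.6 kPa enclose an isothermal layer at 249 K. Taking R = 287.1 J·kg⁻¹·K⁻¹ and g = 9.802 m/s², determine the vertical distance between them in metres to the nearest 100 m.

Δz ≈ 2000 m

Hypsometric equation: Δz = (R T̄/g) ln(P₁/P₂).
R T̄/g = 287.1 × 249 / 9.802 = 7293.2 m.
ln(89.8/68.6) = ln(1.3090) = 0.26926.
Δz = 7293.2 × 0.26926 = 1963.8 m.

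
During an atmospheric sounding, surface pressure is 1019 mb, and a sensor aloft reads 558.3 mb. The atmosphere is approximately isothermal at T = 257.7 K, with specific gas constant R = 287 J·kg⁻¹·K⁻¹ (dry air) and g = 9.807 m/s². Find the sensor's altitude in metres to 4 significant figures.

z ≈ 4538 m

Scale height: H = RT/g = 287 × 257.7 / 9.807 = 7541.5 m.
Invert the barometric formula: z = H ln(P₀/P).
P₀/P = 1019/558.3 = 1.8252; ln(1.8252) = 0.60169.
z = 7541.5 × 0.60169 = 4537.6 m.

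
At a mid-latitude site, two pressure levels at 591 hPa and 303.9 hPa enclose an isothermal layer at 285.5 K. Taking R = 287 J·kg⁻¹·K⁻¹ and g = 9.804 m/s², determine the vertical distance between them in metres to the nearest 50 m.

Hypsometric equation: Δz = (R T̄/g) ln(P₁/P₂).
R T̄/g = 287 × 285.5 / 9.804 = 8357.7 m.
ln(591/303.9) = ln(1.9447) = 0.66511.
Δz = 8357.7 × 0.66511 = 5558.8 m.

Δz ≈ 5550 m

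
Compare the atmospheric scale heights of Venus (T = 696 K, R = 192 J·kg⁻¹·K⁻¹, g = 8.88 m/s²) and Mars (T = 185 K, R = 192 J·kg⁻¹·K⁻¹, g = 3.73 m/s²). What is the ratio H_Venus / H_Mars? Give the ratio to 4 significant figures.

H = RT/g for each body.
H_Venus = 192 × 696 / 8.88 = 15049 m.
H_Mars = 192 × 185 / 3.73 = 9522.8 m.
H_Venus/H_Mars = 15049/9522.8 = 1.5803.

H_Venus/H_Mars ≈ 1.580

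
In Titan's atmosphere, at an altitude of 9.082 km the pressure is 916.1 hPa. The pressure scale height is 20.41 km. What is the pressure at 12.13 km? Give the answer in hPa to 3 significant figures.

P ≈ 789 hPa

Between two levels, P₂ = P₁ exp(−Δz/H) with Δz = z₂ − z₁.
Δz = 12130 − 9082.0 = 3048.0 m; Δz/H = 3048.0/20410 = 0.14934.
P₂ = 916.1 × exp(−0.14934) = 916.1 × 0.86128 = 789.02 hPa.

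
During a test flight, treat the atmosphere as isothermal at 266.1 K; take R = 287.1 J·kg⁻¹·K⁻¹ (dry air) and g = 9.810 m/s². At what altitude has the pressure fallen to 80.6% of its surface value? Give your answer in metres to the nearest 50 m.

z ≈ 1700 m

Scale height: H = RT/g = 287.1 × 266.1 / 9.810 = 7787.7 m.
Set P/P₀ = exp(−z/H) = 0.806, so z = −H ln(0.806).
−ln(0.806) = 0.21567; z = 7787.7 × 0.21567 = 1679.6 m.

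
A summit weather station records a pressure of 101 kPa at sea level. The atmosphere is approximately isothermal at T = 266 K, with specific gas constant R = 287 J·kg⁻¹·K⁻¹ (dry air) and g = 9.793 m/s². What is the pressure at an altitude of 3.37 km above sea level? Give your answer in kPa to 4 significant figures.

Scale height: H = RT/g = 287 × 266 / 9.793 = 7795.6 m.
Barometric formula: P = P₀ exp(−z/H).
z/H = 3370.0/7795.6 = 0.43230; exp(−0.43230) = 0.64901.
P = 101 × 0.64901 = 65.550 kPa.

P ≈ 65.55 kPa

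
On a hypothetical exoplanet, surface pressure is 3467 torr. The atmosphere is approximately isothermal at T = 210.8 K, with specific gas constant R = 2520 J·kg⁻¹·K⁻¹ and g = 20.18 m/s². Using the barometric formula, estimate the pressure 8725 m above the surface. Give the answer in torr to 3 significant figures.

P ≈ 2490 torr

Scale height: H = RT/g = 2520 × 210.8 / 20.18 = 26324 m.
Barometric formula: P = P₀ exp(−z/H).
z/H = 8725.0/26324 = 0.33145; exp(−0.33145) = 0.71788.
P = 3467 × 0.71788 = 2488.9 torr.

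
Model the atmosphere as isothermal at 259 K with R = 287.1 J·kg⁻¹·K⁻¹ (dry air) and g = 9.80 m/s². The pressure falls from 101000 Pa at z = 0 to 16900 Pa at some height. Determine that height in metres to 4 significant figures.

Scale height: H = RT/g = 287.1 × 259 / 9.80 = 7587.6 m.
Invert the barometric formula: z = H ln(P₀/P).
P₀/P = 101000/16900 = 5.9763; ln(5.9763) = 1.7878.
z = 7587.6 × 1.7878 = 13565 m.

z ≈ 13570 m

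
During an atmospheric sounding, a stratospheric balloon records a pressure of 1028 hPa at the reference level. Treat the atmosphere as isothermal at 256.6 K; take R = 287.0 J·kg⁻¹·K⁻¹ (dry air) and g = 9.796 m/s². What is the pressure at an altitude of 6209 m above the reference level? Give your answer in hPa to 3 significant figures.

Scale height: H = RT/g = 287.0 × 256.6 / 9.796 = 7517.8 m.
Barometric formula: P = P₀ exp(−z/H).
z/H = 6209.0/7517.8 = 0.82591; exp(−0.82591) = 0.43784.
P = 1028 × 0.43784 = 450.10 hPa.

P ≈ 450 hPa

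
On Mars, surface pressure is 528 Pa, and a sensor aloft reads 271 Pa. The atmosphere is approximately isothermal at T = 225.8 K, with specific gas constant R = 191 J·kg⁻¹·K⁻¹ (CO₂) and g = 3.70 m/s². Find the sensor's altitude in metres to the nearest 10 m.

Scale height: H = RT/g = 191 × 225.8 / 3.70 = 11656 m.
Invert the barometric formula: z = H ln(P₀/P).
P₀/P = 528/271 = 1.9483; ln(1.9483) = 0.66696.
z = 11656 × 0.66696 = 7774.1 m.

z ≈ 7770 m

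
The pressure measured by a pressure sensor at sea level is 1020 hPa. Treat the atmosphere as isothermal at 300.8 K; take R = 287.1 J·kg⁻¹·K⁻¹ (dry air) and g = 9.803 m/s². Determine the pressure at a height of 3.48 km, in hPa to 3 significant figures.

Scale height: H = RT/g = 287.1 × 300.8 / 9.803 = 8809.5 m.
Barometric formula: P = P₀ exp(−z/H).
z/H = 3480.0/8809.5 = 0.39503; exp(−0.39503) = 0.67366.
P = 1020 × 0.67366 = 687.13 hPa.

P ≈ 687 hPa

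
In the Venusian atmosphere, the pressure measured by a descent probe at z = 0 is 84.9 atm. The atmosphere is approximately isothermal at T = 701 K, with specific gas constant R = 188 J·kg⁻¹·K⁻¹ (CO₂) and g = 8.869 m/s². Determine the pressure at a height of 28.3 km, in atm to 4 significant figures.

P ≈ 12.64 atm

Scale height: H = RT/g = 188 × 701 / 8.869 = 14859 m.
Barometric formula: P = P₀ exp(−z/H).
z/H = 28300/14859 = 1.9046; exp(−1.9046) = 0.14888.
P = 84.9 × 0.14888 = 12.640 atm.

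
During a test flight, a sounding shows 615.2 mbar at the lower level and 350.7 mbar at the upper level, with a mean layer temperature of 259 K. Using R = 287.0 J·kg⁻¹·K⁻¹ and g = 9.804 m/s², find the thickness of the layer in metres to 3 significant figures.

Hypsometric equation: Δz = (R T̄/g) ln(P₁/P₂).
R T̄/g = 287.0 × 259 / 9.804 = 7581.9 m.
ln(615.2/350.7) = ln(1.7542) = 0.56201.
Δz = 7581.9 × 0.56201 = 4261.1 m.

Δz ≈ 4260 m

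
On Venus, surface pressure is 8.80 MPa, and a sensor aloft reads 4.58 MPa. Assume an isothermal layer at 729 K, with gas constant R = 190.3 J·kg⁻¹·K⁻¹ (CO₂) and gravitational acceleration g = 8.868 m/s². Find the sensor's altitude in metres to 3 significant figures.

z ≈ 10200 m

Scale height: H = RT/g = 190.3 × 729 / 8.868 = 15644 m.
Invert the barometric formula: z = H ln(P₀/P).
P₀/P = 8.80/4.58 = 1.9214; ln(1.9214) = 0.65305.
z = 15644 × 0.65305 = 10216 m.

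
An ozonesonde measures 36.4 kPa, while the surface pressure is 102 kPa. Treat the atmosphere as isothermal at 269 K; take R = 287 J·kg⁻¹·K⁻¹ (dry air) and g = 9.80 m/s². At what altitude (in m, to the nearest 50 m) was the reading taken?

z ≈ 8100 m

Scale height: H = RT/g = 287 × 269 / 9.80 = 7877.9 m.
Invert the barometric formula: z = H ln(P₀/P).
P₀/P = 102/36.4 = 2.8022; ln(2.8022) = 1.0304.
z = 7877.9 × 1.0304 = 8117.4 m.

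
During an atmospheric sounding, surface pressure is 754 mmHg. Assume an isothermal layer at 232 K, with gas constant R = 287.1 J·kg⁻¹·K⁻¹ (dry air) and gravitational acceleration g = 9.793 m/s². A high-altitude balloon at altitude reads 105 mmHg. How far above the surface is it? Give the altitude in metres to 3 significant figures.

Scale height: H = RT/g = 287.1 × 232 / 9.793 = 6801.5 m.
Invert the barometric formula: z = H ln(P₀/P).
P₀/P = 754/105 = 7.1810; ln(7.1810) = 1.9714.
z = 6801.5 × 1.9714 = 13408 m.

z ≈ 13400 m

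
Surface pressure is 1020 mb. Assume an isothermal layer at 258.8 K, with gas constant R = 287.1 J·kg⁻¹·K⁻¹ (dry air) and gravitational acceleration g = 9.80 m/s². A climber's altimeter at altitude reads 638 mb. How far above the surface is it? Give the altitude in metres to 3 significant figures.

z ≈ 3560 m

Scale height: H = RT/g = 287.1 × 258.8 / 9.80 = 7581.8 m.
Invert the barometric formula: z = H ln(P₀/P).
P₀/P = 1020/638 = 1.5987; ln(1.5987) = 0.46919.
z = 7581.8 × 0.46919 = 3557.3 m.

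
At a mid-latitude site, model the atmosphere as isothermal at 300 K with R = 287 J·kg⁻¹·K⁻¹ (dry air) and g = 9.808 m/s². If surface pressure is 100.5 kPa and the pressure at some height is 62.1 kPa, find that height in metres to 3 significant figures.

z ≈ 4230 m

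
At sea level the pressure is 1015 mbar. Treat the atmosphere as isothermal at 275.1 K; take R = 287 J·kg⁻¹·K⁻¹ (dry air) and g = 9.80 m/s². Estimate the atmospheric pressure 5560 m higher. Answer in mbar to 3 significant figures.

Scale height: H = RT/g = 287 × 275.1 / 9.80 = 8056.5 m.
Barometric formula: P = P₀ exp(−z/H).
z/H = 5560.0/8056.5 = 0.69013; exp(−0.69013) = 0.50151.
P = 1015 × 0.50151 = 509.03 mbar.

P ≈ 509 mbar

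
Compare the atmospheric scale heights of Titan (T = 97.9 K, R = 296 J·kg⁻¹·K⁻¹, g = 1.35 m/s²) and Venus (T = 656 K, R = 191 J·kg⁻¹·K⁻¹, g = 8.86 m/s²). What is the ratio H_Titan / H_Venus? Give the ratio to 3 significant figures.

H = RT/g for each body.
H_Titan = 296 × 97.9 / 1.35 = 21465 m.
H_Venus = 191 × 656 / 8.86 = 14142 m.
H_Titan/H_Venus = 21465/14142 = 1.5178.

H_Titan/H_Venus ≈ 1.52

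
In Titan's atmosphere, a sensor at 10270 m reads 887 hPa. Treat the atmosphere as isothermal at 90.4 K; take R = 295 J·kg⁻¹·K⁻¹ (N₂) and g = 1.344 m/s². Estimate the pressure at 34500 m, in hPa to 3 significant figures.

Scale height: H = RT/g = 295 × 90.4 / 1.344 = 19842 m.
Between two levels, P₂ = P₁ exp(−Δz/H) with Δz = z₂ − z₁.
Δz = 34500 − 10270 = 24230 m; Δz/H = 24230/19842 = 1.2211.
P₂ = 887 × exp(−1.2211) = 887 × 0.29491 = 261.59 hPa.

P ≈ 262 hPa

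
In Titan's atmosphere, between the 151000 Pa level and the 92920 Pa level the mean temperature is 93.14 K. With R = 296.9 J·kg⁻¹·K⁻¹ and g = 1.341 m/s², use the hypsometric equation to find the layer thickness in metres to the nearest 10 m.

Hypsometric equation: Δz = (R T̄/g) ln(P₁/P₂).
R T̄/g = 296.9 × 93.14 / 1.341 = 20621 m.
ln(151000/92920) = ln(1.6251) = 0.48557.
Δz = 20621 × 0.48557 = 10013 m.

Δz ≈ 10010 m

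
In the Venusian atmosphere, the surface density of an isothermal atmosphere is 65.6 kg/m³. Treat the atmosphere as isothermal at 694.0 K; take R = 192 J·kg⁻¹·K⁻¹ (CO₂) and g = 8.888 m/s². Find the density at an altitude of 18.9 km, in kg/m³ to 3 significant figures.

ρ ≈ 18.6 kg/m³

Scale height: H = RT/g = 192 × 694.0 / 8.888 = 14992 m.
In an isothermal atmosphere, density decays like pressure: ρ = ρ₀ exp(−z/H).
z/H = 18900/14992 = 1.2607; exp(−1.2607) = 0.28346.
ρ = 65.6 × 0.28346 = 18.595 kg/m³.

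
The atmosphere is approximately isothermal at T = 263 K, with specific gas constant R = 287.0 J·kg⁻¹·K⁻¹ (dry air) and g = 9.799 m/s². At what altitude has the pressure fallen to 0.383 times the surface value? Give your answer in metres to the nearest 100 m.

z ≈ 7400 m

Scale height: H = RT/g = 287.0 × 263 / 9.799 = 7702.9 m.
Set P/P₀ = exp(−z/H) = 0.383, so z = −H ln(0.383).
−ln(0.383) = 0.95972; z = 7702.9 × 0.95972 = 7392.6 m.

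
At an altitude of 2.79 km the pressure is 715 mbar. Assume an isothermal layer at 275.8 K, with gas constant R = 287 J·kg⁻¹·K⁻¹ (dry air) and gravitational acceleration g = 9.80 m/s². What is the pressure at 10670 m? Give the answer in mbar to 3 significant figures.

Scale height: H = RT/g = 287 × 275.8 / 9.80 = 8077.0 m.
Between two levels, P₂ = P₁ exp(−Δz/H) with Δz = z₂ − z₁.
Δz = 10670 − 2790.0 = 7880.0 m; Δz/H = 7880.0/8077.0 = 0.97561.
P₂ = 715 × exp(−0.97561) = 715 × 0.37696 = 269.53 mbar.

P ≈ 270 mbar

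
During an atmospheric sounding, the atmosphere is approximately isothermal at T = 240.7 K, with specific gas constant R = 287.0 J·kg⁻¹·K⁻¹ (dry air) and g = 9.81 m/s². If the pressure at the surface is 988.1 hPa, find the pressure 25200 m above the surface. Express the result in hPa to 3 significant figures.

P ≈ 27.6 hPa

Scale height: H = RT/g = 287.0 × 240.7 / 9.81 = 7041.9 m.
Barometric formula: P = P₀ exp(−z/H).
z/H = 25200/7041.9 = 3.5786; exp(−3.5786) = 0.027915.
P = 988.1 × 0.027915 = 27.583 hPa.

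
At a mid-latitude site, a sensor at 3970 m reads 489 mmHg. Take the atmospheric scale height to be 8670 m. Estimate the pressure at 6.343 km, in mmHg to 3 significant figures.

P ≈ 372 mmHg

Between two levels, P₂ = P₁ exp(−Δz/H) with Δz = z₂ − z₁.
Δz = 6343.0 − 3970.0 = 2373.0 m; Δz/H = 2373.0/8670.0 = 0.27370.
P₂ = 489 × exp(−0.27370) = 489 × 0.76056 = 371.91 mmHg.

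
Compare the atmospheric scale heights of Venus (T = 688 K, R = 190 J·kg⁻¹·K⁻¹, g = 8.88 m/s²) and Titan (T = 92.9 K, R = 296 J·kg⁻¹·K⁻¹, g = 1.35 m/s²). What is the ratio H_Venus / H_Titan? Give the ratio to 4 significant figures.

H_Venus/H_Titan ≈ 0.7227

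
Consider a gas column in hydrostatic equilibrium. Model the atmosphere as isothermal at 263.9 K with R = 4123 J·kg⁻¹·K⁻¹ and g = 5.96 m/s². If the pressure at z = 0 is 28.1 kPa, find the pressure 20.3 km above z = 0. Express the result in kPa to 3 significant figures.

Scale height: H = RT/g = 4123 × 263.9 / 5.96 = 182560 m.
Barometric formula: P = P₀ exp(−z/H).
z/H = 20300/182560 = 0.11120; exp(−0.11120) = 0.89476.
P = 28.1 × 0.89476 = 25.143 kPa.

P ≈ 25.1 kPa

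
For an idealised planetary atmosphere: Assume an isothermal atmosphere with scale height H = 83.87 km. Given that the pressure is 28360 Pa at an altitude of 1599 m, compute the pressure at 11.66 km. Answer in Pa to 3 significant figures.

P ≈ 25200 Pa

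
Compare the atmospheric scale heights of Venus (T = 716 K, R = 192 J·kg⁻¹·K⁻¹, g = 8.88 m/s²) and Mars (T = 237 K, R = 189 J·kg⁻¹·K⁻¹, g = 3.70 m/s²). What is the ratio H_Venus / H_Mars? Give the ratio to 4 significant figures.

H = RT/g for each body.
H_Venus = 192 × 716 / 8.88 = 15481 m.
H_Mars = 189 × 237 / 3.70 = 12106 m.
H_Venus/H_Mars = 15481/12106 = 1.2788.

H_Venus/H_Mars ≈ 1.279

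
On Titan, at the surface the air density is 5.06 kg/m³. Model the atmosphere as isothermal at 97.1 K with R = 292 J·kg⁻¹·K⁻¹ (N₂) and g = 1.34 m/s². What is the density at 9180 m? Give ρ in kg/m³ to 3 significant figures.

Scale height: H = RT/g = 292 × 97.1 / 1.34 = 21159 m.
In an isothermal atmosphere, density decays like pressure: ρ = ρ₀ exp(−z/H).
z/H = 9180.0/21159 = 0.43386; exp(−0.43386) = 0.64800.
ρ = 5.06 × 0.64800 = 3.2789 kg/m³.

ρ ≈ 3.28 kg/m³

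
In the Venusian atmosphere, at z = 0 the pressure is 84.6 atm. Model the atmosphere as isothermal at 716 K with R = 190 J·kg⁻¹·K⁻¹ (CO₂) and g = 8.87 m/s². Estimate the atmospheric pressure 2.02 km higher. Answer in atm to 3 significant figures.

P ≈ 74.2 atm

Scale height: H = RT/g = 190 × 716 / 8.87 = 15337 m.
Barometric formula: P = P₀ exp(−z/H).
z/H = 2020.0/15337 = 0.13171; exp(−0.13171) = 0.87660.
P = 84.6 × 0.87660 = 74.160 atm.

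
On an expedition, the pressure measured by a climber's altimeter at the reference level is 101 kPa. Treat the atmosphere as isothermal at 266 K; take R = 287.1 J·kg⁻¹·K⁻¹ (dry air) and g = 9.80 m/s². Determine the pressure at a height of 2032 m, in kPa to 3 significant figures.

Scale height: H = RT/g = 287.1 × 266 / 9.80 = 7792.7 m.
Barometric formula: P = P₀ exp(−z/H).
z/H = 2032.0/7792.7 = 0.26076; exp(−0.26076) = 0.77047.
P = 101 × 0.77047 = 77.817 kPa.

P ≈ 77.8 kPa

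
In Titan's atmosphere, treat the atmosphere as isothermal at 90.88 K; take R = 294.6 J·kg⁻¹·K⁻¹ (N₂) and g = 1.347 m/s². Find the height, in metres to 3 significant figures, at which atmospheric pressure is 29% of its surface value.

Scale height: H = RT/g = 294.6 × 90.88 / 1.347 = 19876 m.
Set P/P₀ = exp(−z/H) = 0.29, so z = −H ln(0.29).
−ln(0.29) = 1.2379; z = 19876 × 1.2379 = 24605 m.

z ≈ 24600 m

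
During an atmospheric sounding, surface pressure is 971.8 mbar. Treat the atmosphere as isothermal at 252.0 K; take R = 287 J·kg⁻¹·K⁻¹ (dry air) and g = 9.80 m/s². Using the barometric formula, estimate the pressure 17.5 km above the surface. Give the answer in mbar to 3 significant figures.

Scale height: H = RT/g = 287 × 252.0 / 9.80 = 7380.0 m.
Barometric formula: P = P₀ exp(−z/H).
z/H = 17500/7380.0 = 2.3713; exp(−2.3713) = 0.093359.
P = 971.8 × 0.093359 = 90.726 mbar.

P ≈ 90.7 mbar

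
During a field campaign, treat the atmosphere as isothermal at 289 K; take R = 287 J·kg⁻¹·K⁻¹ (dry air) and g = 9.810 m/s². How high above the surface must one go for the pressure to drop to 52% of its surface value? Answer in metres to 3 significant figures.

z ≈ 5530 m

Scale height: H = RT/g = 287 × 289 / 9.810 = 8454.9 m.
Set P/P₀ = exp(−z/H) = 0.52, so z = −H ln(0.52).
−ln(0.52) = 0.65393; z = 8454.9 × 0.65393 = 5528.9 m.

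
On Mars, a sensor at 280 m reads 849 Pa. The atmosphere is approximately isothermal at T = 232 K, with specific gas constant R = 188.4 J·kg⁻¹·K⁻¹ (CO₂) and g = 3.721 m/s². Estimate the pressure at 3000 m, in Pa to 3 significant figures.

Scale height: H = RT/g = 188.4 × 232 / 3.721 = 11747 m.
Between two levels, P₂ = P₁ exp(−Δz/H) with Δz = z₂ − z₁.
Δz = 3000.0 − 280.00 = 2720.0 m; Δz/H = 2720.0/11747 = 0.23155.
P₂ = 849 × exp(−0.23155) = 849 × 0.79330 = 673.51 Pa.

P ≈ 674 Pa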